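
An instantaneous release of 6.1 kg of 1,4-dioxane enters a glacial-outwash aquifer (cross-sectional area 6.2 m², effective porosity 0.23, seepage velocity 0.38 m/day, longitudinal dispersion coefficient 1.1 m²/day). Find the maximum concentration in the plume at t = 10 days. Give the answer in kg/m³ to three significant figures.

The peak of an instantaneous 1D plume sits at x = vt; there the Gaussian factor is 1 and C_max = M/(n_e·A·√(4πDt)), where n_e·A is the pore area the mass is dissolved in.
√(4πDt) = √(4π × 1.1 × 10) = 11.76 m, so C_max = 6.1/(0.23 × 6.2 × 11.76) = 0.364 kg/m³.

0.364 kg/m³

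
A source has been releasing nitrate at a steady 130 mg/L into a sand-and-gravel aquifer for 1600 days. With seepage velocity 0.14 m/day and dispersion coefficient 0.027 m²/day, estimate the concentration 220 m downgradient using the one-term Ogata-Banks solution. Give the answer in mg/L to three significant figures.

86.6 mg/L

For a continuous step input, C/C₀ ≈ ½·erfc((x−vt)/(2√(Dt))).
vt = 0.14 × 1600 = 224 m and 2√(Dt) = 2√(0.027 × 1600) = 13.15 m.
Argument (x−vt)/(2√(Dt)) = (220 − 224)/13.15 = -0.3042; ½·erfc(-0.3042) = 0.6665.
C = 130 × 0.6665 = 86.6 mg/L.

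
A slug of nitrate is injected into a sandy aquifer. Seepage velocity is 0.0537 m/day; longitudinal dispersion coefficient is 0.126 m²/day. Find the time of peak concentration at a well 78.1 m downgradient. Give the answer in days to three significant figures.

1410 days

For the 1D instantaneous-source solution, setting ∂C/∂t = 0 at fixed x gives v²t² + 2Dt − x² = 0, so t = (√(D² + v²x²) − D)/v².
√(D² + v²x²) = √(0.126² + 0.0537² × 78.1²) = 4.196; v² = 0.00288369.
t = (4.196 − 0.126)/0.00288369 = 1410 days (vs. the pure-advection estimate x/v = 1450 d).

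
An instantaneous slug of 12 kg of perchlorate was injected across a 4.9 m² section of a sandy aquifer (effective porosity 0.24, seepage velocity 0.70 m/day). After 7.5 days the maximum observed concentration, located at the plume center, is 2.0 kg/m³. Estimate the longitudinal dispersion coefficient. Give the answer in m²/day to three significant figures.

At the plume center C_max = M/(n_e·A·√(4πDt)), so D = M²/(4πt·(n_e·A·C_max)²).
n_e·A·C_max = 0.24 × 4.9 × 2.0 = 2.352 kg/m.
D = 12²/(4π × 7.5 × 2.352²) = 0.276 m²/day.

0.276 m²/day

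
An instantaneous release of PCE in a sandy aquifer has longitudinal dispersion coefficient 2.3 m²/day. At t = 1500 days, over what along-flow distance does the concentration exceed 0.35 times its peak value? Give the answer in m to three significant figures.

241 m

The plume is Gaussian with σ = √(2Dt) = √(2 × 2.3 × 1500) = 83.07 m.
C/C_peak = exp(−Δx²/(2σ²)) = 0.35 ⇒ Δx = σ·√(−2 ln 0.35) = 83.07 × 1.449 = 120.4 m.
Width = 2Δx = 241 m.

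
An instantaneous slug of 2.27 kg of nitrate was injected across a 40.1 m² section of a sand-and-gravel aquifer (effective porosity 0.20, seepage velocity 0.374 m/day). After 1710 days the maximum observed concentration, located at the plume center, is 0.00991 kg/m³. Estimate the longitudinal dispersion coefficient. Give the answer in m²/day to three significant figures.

0.0380 m²/day

At the plume center C_max = M/(n_e·A·√(4πDt)), so D = M²/(4πt·(n_e·A·C_max)²).
n_e·A·C_max = 0.20 × 40.1 × 0.00991 = 0.07948 kg/m.
D = 2.27²/(4π × 1710 × 0.07948²) = 0.0380 m²/day.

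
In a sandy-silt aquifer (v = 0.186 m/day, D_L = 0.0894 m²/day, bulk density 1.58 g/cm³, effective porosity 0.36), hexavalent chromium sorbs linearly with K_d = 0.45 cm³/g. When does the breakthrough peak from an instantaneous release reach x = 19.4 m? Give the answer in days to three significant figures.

Retardation factor R = 1 + ρ_b·K_d/n = 1 + 1.58 × 0.45/0.36 = 2.975.
Sorption retards both mechanisms: v_R = v/R = 0.06252 m/day, D_R = D/R = 0.03005 m²/day.
Peak time from v_R²t² + 2D_R t − x² = 0: t = (√(D_R² + v_R²x²) − D_R)/v_R².
√(D_R² + v_R²x²) = √(0.03005² + 0.06252² × 19.4²) = 1.213; v_R² = 0.003909.
t = (1.213 − 0.03005)/0.003909 = 303 days.

303 days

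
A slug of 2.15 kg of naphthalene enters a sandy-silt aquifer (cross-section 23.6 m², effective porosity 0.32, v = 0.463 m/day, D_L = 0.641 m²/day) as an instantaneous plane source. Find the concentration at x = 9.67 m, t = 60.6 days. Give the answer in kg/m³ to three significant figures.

For an instantaneous plane source, C(x,t) = M/(n_e·A·√(4πDt)) · exp(−(x−vt)²/(4Dt)), with n_e·A the pore (flow) area.
Plume center vt = 0.463 × 60.6 = 28.0578 m, so the well at 9.67 m is 18.3878 m upgradient of the peak.
√(4πDt) = 22.09 m, giving peak height M/(n_e·A·√(4πDt)) = 2.15/(0.32 × 23.6 × 22.09) = 0.01289 kg/m³.
(x−vt)²/(4Dt) = (-18.3878)²/(4 × 0.641 × 60.6) = 2.176; exp(−2.176) = 0.1135.
C = 0.01289 × 0.1135 = 0.00146 kg/m³.

0.00146 kg/m³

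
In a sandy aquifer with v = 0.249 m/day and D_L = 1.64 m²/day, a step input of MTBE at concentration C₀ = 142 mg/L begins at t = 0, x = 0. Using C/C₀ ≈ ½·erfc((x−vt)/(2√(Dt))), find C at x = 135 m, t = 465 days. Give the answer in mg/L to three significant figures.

For a continuous step input, C/C₀ ≈ ½·erfc((x−vt)/(2√(Dt))).
vt = 0.249 × 465 = 115.785 m and 2√(Dt) = 2√(1.64 × 465) = 55.23 m.
Argument (x−vt)/(2√(Dt)) = (135 − 115.785)/55.23 = 0.3479; ½·erfc(0.3479) = 0.3114.
C = 142 × 0.3114 = 44.2 mg/L.

44.2 mg/L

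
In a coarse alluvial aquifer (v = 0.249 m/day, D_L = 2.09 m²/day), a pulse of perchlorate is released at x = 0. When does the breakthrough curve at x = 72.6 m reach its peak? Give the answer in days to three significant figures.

For the 1D instantaneous-source solution, setting ∂C/∂t = 0 at fixed x gives v²t² + 2Dt − x² = 0, so t = (√(D² + v²x²) − D)/v².
√(D² + v²x²) = √(2.09² + 0.249² × 72.6²) = 18.20; v² = 0.062001.
t = (18.20 − 2.09)/0.062001 = 260 days (vs. the pure-advection estimate x/v = 292 d).

260 days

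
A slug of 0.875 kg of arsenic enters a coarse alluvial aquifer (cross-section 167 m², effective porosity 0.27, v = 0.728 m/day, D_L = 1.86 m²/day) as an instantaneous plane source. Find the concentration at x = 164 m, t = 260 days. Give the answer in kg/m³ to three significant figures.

For an instantaneous plane source, C(x,t) = M/(n_e·A·√(4πDt)) · exp(−(x−vt)²/(4Dt)), with n_e·A the pore (flow) area.
Plume center vt = 0.728 × 260 = 189.28 m, so the well at 164 m is 25.28 m upgradient of the peak.
√(4πDt) = 77.96 m, giving peak height M/(n_e·A·√(4πDt)) = 0.875/(0.27 × 167 × 77.96) = 0.0002489 kg/m³.
(x−vt)²/(4Dt) = (-25.28)²/(4 × 1.86 × 260) = 0.3304; exp(−0.3304) = 0.7186.
C = 0.0002489 × 0.7186 = 0.000179 kg/m³.

0.000179 kg/m³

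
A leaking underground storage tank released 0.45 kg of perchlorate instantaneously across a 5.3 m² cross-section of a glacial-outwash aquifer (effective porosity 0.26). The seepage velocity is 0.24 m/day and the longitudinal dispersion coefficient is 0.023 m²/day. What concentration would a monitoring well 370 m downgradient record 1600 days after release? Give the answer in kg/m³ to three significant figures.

For an instantaneous plane source, C(x,t) = M/(n_e·A·√(4πDt)) · exp(−(x−vt)²/(4Dt)), with n_e·A the pore (flow) area.
Plume center vt = 0.24 × 1600 = 384 m, so the well at 370 m is 14 m upgradient of the peak.
√(4πDt) = 21.50 m, giving peak height M/(n_e·A·√(4πDt)) = 0.45/(0.26 × 5.3 × 21.50) = 0.01519 kg/m³.
(x−vt)²/(4Dt) = (-14)²/(4 × 0.023 × 1600) = 1.332; exp(−1.332) = 0.2639.
C = 0.01519 × 0.2639 = 0.00401 kg/m³.

0.00401 kg/m³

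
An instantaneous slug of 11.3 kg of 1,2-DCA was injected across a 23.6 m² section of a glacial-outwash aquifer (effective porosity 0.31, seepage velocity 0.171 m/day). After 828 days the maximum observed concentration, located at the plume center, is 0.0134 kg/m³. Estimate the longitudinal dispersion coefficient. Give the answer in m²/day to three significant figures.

1.28 m²/day

At the plume center C_max = M/(n_e·A·√(4πDt)), so D = M²/(4πt·(n_e·A·C_max)²).
n_e·A·C_max = 0.31 × 23.6 × 0.0134 = 0.09803 kg/m.
D = 11.3²/(4π × 828 × 0.09803²) = 1.28 m²/day.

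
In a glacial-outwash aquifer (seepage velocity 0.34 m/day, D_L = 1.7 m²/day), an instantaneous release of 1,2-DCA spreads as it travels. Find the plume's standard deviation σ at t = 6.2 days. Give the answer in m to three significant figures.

4.59 m

Dispersive spreading gives a Gaussian with σ² = 2Dt; advection only shifts the center.
σ = √(2 × 1.7 × 6.2) = 4.59 m.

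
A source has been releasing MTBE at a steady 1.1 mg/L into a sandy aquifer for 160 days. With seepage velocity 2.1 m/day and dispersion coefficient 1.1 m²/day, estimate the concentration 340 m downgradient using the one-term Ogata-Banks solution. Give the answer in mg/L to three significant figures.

For a continuous step input, C/C₀ ≈ ½·erfc((x−vt)/(2√(Dt))).
vt = 2.1 × 160 = 336 m and 2√(Dt) = 2√(1.1 × 160) = 26.53 m.
Argument (x−vt)/(2√(Dt)) = (340 − 336)/26.53 = 0.1508; ½·erfc(0.1508) = 0.4156.
C = 1.1 × 0.4156 = 0.457 mg/L.

0.457 mg/L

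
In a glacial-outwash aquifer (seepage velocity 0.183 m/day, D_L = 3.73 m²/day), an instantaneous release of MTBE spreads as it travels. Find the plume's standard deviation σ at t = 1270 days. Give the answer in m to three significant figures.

97.3 m

Dispersive spreading gives a Gaussian with σ² = 2Dt; advection only shifts the center.
σ = √(2 × 3.73 × 1270) = 97.3 m.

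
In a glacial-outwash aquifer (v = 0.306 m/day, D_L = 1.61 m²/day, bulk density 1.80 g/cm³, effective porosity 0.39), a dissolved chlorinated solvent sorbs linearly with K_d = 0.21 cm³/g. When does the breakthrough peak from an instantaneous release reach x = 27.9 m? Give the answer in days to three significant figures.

Retardation factor R = 1 + ρ_b·K_d/n = 1 + 1.80 × 0.21/0.39 = 1.969.
Sorption retards both mechanisms: v_R = v/R = 0.1554 m/day, D_R = D/R = 0.8177 m²/day.
Peak time from v_R²t² + 2D_R t − x² = 0: t = (√(D_R² + v_R²x²) − D_R)/v_R².
√(D_R² + v_R²x²) = √(0.8177² + 0.1554² × 27.9²) = 4.412; v_R² = 0.02415.
t = (4.412 − 0.8177)/0.02415 = 149 days.

149 days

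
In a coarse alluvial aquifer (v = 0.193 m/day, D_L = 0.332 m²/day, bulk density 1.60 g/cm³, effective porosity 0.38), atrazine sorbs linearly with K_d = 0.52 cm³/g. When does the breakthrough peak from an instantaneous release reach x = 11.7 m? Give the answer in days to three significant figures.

167 days

Retardation factor R = 1 + ρ_b·K_d/n = 1 + 1.60 × 0.52/0.38 = 3.189.
Sorption retards both mechanisms: v_R = v/R = 0.06052 m/day, D_R = D/R = 0.1041 m²/day.
Peak time from v_R²t² + 2D_R t − x² = 0: t = (√(D_R² + v_R²x²) − D_R)/v_R².
√(D_R² + v_R²x²) = √(0.1041² + 0.06052² × 11.7²) = 0.7157; v_R² = 0.003663.
t = (0.7157 − 0.1041)/0.003663 = 167 days.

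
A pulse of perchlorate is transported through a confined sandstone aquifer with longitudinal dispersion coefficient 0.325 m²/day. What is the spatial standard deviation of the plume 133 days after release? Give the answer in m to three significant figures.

Dispersive spreading gives a Gaussian with σ² = 2Dt; advection only shifts the center.
σ = √(2 × 0.325 × 133) = 9.30 m.

9.30 m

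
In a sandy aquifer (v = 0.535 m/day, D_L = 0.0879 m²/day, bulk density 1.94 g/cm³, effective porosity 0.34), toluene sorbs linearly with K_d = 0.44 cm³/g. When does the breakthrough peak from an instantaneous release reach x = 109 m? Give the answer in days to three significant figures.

714 days

Retardation factor R = 1 + ρ_b·K_d/n = 1 + 1.94 × 0.44/0.34 = 3.511.
Sorption retards both mechanisms: v_R = v/R = 0.1524 m/day, D_R = D/R = 0.02504 m²/day.
Peak time from v_R²t² + 2D_R t − x² = 0: t = (√(D_R² + v_R²x²) − D_R)/v_R².
√(D_R² + v_R²x²) = √(0.02504² + 0.1524² × 109²) = 16.61; v_R² = 0.02323.
t = (16.61 − 0.02504)/0.02323 = 714 days.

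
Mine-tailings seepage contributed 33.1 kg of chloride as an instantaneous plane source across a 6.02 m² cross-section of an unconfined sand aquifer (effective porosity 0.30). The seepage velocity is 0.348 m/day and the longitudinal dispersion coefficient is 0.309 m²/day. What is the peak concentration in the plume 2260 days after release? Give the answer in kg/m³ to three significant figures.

0.196 kg/m³

The peak of an instantaneous 1D plume sits at x = vt; there the Gaussian factor is 1 and C_max = M/(n_e·A·√(4πDt)), where n_e·A is the pore area the mass is dissolved in.
√(4πDt) = √(4π × 0.309 × 2260) = 93.68 m, so C_max = 33.1/(0.30 × 6.02 × 93.68) = 0.196 kg/m³.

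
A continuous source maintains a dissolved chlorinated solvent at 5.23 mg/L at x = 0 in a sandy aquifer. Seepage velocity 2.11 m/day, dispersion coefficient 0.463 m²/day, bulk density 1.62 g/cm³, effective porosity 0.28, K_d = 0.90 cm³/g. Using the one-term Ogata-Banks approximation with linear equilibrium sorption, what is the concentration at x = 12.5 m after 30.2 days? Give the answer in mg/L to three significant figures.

Retardation factor R = 1 + ρ_b·K_d/n = 1 + 1.62 × 0.90/0.28 = 6.207.
Sorption retards both mechanisms: v_R = v/R = 0.3399 m/day, D_R = D/R = 0.07459 m²/day.
v_R·t = 0.3399 × 30.2 = 10.26498 m; 2√(D_R t) = 3.002 m; argument = (12.5 − 10.26498)/3.002 = 0.7445.
C = C₀ × ½·erfc(0.7445) = 5.23 × 0.1462 = 0.765 mg/L.

0.765 mg/L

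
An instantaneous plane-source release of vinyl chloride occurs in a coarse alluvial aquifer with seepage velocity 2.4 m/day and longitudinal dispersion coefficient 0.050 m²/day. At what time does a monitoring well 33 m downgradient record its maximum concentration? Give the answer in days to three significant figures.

For the 1D instantaneous-source solution, setting ∂C/∂t = 0 at fixed x gives v²t² + 2Dt − x² = 0, so t = (√(D² + v²x²) − D)/v².
√(D² + v²x²) = √(0.050² + 2.4² × 33²) = 79.20; v² = 5.76.
t = (79.20 − 0.050)/5.76 = 13.7 days (vs. the pure-advection estimate x/v = 13.8 d).

13.7 days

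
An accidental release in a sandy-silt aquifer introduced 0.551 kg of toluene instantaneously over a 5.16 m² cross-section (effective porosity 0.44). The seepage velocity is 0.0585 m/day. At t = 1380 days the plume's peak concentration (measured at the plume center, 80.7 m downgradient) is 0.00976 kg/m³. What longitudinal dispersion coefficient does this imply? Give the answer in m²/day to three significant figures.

0.0357 m²/day

At the plume center C_max = M/(n_e·A·√(4πDt)), so D = M²/(4πt·(n_e·A·C_max)²).
n_e·A·C_max = 0.44 × 5.16 × 0.00976 = 0.02216 kg/m.
D = 0.551²/(4π × 1380 × 0.02216²) = 0.0357 m²/day.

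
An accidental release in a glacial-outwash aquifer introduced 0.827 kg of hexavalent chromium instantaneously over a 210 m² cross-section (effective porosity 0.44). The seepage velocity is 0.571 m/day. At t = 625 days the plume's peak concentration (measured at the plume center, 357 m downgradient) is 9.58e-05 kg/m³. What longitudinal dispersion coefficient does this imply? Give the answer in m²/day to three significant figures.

1.11 m²/day

At the plume center C_max = M/(n_e·A·√(4πDt)), so D = M²/(4πt·(n_e·A·C_max)²).
n_e·A·C_max = 0.44 × 210 × 9.58e-05 = 0.008852 kg/m.
D = 0.827²/(4π × 625 × 0.008852²) = 1.11 m²/day.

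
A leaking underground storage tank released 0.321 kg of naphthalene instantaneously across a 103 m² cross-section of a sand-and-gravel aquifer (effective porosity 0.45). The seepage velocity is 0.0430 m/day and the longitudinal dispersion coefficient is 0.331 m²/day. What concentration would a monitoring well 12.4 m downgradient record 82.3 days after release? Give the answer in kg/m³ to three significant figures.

For an instantaneous plane source, C(x,t) = M/(n_e·A·√(4πDt)) · exp(−(x−vt)²/(4Dt)), with n_e·A the pore (flow) area.
Plume center vt = 0.0430 × 82.3 = 3.5389 m, so the well at 12.4 m is 8.8611 m downgradient of the peak.
√(4πDt) = 18.50 m, giving peak height M/(n_e·A·√(4πDt)) = 0.321/(0.45 × 103 × 18.50) = 0.0003744 kg/m³.
(x−vt)²/(4Dt) = (8.8611)²/(4 × 0.331 × 82.3) = 0.7206; exp(−0.7206) = 0.4865.
C = 0.0003744 × 0.4865 = 0.000182 kg/m³.

0.000182 kg/m³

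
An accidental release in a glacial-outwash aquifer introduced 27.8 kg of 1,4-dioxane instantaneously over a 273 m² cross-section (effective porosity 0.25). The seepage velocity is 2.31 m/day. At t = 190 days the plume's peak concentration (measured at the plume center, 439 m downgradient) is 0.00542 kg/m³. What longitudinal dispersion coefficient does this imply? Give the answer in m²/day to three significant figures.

At the plume center C_max = M/(n_e·A·√(4πDt)), so D = M²/(4πt·(n_e·A·C_max)²).
n_e·A·C_max = 0.25 × 273 × 0.00542 = 0.3699 kg/m.
D = 27.8²/(4π × 190 × 0.3699²) = 2.37 m²/day.

2.37 m²/day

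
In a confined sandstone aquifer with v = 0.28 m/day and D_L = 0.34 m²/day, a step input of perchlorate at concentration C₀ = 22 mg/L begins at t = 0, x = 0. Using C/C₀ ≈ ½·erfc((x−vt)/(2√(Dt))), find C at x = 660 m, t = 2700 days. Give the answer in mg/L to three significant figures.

21.7 mg/L

For a continuous step input, C/C₀ ≈ ½·erfc((x−vt)/(2√(Dt))).
vt = 0.28 × 2700 = 756 m and 2√(Dt) = 2√(0.34 × 2700) = 60.60 m.
Argument (x−vt)/(2√(Dt)) = (660 − 756)/60.60 = -1.584; ½·erfc(-1.584) = 0.9875.
C = 22 × 0.9875 = 21.7 mg/L.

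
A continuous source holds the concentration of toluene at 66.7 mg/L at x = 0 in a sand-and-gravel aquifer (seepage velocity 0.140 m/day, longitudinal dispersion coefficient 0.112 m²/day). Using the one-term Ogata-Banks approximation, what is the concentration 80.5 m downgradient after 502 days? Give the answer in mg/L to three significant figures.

11.2 mg/L

For a continuous step input, C/C₀ ≈ ½·erfc((x−vt)/(2√(Dt))).
vt = 0.140 × 502 = 70.28 m and 2√(Dt) = 2√(0.112 × 502) = 15.00 m.
Argument (x−vt)/(2√(Dt)) = (80.5 − 70.28)/15.00 = 0.6813; ½·erfc(0.6813) = 0.1676.
C = 66.7 × 0.1676 = 11.2 mg/L.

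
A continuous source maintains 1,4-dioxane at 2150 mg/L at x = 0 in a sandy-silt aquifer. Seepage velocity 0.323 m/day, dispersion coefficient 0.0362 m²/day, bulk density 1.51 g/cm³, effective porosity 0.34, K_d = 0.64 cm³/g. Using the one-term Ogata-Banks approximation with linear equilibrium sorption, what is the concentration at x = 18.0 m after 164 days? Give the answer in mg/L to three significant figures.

17.8 mg/L

Retardation factor R = 1 + ρ_b·K_d/n = 1 + 1.51 × 0.64/0.34 = 3.842.
Sorption retards both mechanisms: v_R = v/R = 0.08407 m/day, D_R = D/R = 0.009422 m²/day.
v_R·t = 0.08407 × 164 = 13.78748 m; 2√(D_R t) = 2.486 m; argument = (18.0 − 13.78748)/2.486 = 1.694.
C = C₀ × ½·erfc(1.694) = 2150 × 0.008295 = 17.8 mg/L.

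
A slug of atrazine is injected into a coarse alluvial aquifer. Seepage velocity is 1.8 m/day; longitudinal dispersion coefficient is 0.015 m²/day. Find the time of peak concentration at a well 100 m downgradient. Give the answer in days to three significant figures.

55.6 days

For the 1D instantaneous-source solution, setting ∂C/∂t = 0 at fixed x gives v²t² + 2Dt − x² = 0, so t = (√(D² + v²x²) − D)/v².
√(D² + v²x²) = √(0.015² + 1.8² × 100²) = 180.0; v² = 3.24.
t = (180.0 − 0.015)/3.24 = 55.6 days (vs. the pure-advection estimate x/v = 55.6 d).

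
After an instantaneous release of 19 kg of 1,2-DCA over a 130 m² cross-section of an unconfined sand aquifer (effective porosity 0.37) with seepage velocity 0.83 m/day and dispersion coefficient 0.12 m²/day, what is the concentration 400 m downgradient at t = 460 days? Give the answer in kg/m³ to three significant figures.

0.00335 kg/m³

For an instantaneous plane source, C(x,t) = M/(n_e·A·√(4πDt)) · exp(−(x−vt)²/(4Dt)), with n_e·A the pore (flow) area.
Plume center vt = 0.83 × 460 = 381.8 m, so the well at 400 m is 18.2 m downgradient of the peak.
√(4πDt) = 26.34 m, giving peak height M/(n_e·A·√(4πDt)) = 19/(0.37 × 130 × 26.34) = 0.01500 kg/m³.
(x−vt)²/(4Dt) = (18.2)²/(4 × 0.12 × 460) = 1.500; exp(−1.500) = 0.2231.
C = 0.01500 × 0.2231 = 0.00335 kg/m³.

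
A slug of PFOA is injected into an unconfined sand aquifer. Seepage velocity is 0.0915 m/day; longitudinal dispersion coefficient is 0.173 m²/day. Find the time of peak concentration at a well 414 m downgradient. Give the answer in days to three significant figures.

For the 1D instantaneous-source solution, setting ∂C/∂t = 0 at fixed x gives v²t² + 2Dt − x² = 0, so t = (√(D² + v²x²) − D)/v².
√(D² + v²x²) = √(0.173² + 0.0915² × 414²) = 37.88; v² = 0.00837225.
t = (37.88 − 0.173)/0.00837225 = 4500 days (vs. the pure-advection estimate x/v = 4520 d).

4500 days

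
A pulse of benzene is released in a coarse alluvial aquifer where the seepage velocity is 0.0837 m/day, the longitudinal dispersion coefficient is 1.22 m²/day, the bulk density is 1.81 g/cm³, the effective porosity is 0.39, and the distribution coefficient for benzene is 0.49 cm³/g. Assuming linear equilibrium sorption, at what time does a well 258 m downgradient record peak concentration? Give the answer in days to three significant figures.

Retardation factor R = 1 + ρ_b·K_d/n = 1 + 1.81 × 0.49/0.39 = 3.274.
Sorption retards both mechanisms: v_R = v/R = 0.02557 m/day, D_R = D/R = 0.3726 m²/day.
Peak time from v_R²t² + 2D_R t − x² = 0: t = (√(D_R² + v_R²x²) − D_R)/v_R².
√(D_R² + v_R²x²) = √(0.3726² + 0.02557² × 258²) = 6.608; v_R² = 0.0006538.
t = (6.608 − 0.3726)/0.0006538 = 9540 days.

9540 days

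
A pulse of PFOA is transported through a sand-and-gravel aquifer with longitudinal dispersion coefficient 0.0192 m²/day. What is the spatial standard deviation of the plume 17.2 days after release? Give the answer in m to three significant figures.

0.813 m

Dispersive spreading gives a Gaussian with σ² = 2Dt; advection only shifts the center.
σ = √(2 × 0.0192 × 17.2) = 0.813 m.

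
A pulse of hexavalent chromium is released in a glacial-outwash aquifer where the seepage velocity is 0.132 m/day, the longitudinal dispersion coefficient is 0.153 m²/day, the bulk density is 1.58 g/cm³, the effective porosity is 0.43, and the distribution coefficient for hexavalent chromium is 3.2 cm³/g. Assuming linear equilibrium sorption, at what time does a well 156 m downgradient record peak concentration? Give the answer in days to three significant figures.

Retardation factor R = 1 + ρ_b·K_d/n = 1 + 1.58 × 3.2/0.43 = 12.76.
Sorption retards both mechanisms: v_R = v/R = 0.01034 m/day, D_R = D/R = 0.01199 m²/day.
Peak time from v_R²t² + 2D_R t − x² = 0: t = (√(D_R² + v_R²x²) − D_R)/v_R².
√(D_R² + v_R²x²) = √(0.01199² + 0.01034² × 156²) = 1.613; v_R² = 0.0001069.
t = (1.613 − 0.01199)/0.0001069 = 15000 days.

15000 days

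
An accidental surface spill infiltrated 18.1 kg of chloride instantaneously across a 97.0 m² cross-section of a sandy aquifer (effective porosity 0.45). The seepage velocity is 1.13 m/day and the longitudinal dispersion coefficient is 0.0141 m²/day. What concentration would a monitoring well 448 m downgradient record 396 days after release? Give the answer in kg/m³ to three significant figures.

0.0489 kg/m³

For an instantaneous plane source, C(x,t) = M/(n_e·A·√(4πDt)) · exp(−(x−vt)²/(4Dt)), with n_e·A the pore (flow) area.
Plume center vt = 1.13 × 396 = 447.48 m, so the well at 448 m is 0.52 m downgradient of the peak.
√(4πDt) = 8.376 m, giving peak height M/(n_e·A·√(4πDt)) = 18.1/(0.45 × 97.0 × 8.376) = 0.04951 kg/m³.
(x−vt)²/(4Dt) = (0.52)²/(4 × 0.0141 × 396) = 0.01211; exp(−0.01211) = 0.9880.
C = 0.04951 × 0.9880 = 0.0489 kg/m³.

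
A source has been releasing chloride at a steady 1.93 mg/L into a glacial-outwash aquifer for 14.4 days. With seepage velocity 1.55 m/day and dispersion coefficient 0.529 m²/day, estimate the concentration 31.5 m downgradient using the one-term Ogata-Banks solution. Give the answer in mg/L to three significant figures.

0.0180 mg/L

For a continuous step input, C/C₀ ≈ ½·erfc((x−vt)/(2√(Dt))).
vt = 1.55 × 14.4 = 22.32 m and 2√(Dt) = 2√(0.529 × 14.4) = 5.520 m.
Argument (x−vt)/(2√(Dt)) = (31.5 − 22.32)/5.520 = 1.663; ½·erfc(1.663) = 0.009340.
C = 1.93 × 0.009340 = 0.0180 mg/L.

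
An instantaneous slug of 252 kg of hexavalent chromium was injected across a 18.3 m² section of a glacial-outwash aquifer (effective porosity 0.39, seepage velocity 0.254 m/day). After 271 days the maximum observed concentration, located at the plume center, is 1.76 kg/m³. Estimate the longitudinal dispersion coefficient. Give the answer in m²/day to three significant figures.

0.118 m²/day

At the plume center C_max = M/(n_e·A·√(4πDt)), so D = M²/(4πt·(n_e·A·C_max)²).
n_e·A·C_max = 0.39 × 18.3 × 1.76 = 12.56 kg/m.
D = 252²/(4π × 271 × 12.56²) = 0.118 m²/day.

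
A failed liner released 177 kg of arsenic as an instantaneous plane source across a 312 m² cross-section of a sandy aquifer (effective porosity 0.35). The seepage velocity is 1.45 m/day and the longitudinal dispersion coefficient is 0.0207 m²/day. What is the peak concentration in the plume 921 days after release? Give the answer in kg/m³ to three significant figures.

The peak of an instantaneous 1D plume sits at x = vt; there the Gaussian factor is 1 and C_max = M/(n_e·A·√(4πDt)), where n_e·A is the pore area the mass is dissolved in.
√(4πDt) = √(4π × 0.0207 × 921) = 15.48 m, so C_max = 177/(0.35 × 312 × 15.48) = 0.105 kg/m³.

0.105 kg/m³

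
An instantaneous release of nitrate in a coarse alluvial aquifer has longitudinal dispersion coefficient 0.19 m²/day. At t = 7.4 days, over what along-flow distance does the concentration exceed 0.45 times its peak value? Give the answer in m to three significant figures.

The plume is Gaussian with σ = √(2Dt) = √(2 × 0.19 × 7.4) = 1.677 m.
C/C_peak = exp(−Δx²/(2σ²)) = 0.45 ⇒ Δx = σ·√(−2 ln 0.45) = 1.677 × 1.264 = 2.120 m.
Width = 2Δx = 4.24 m.

4.24 m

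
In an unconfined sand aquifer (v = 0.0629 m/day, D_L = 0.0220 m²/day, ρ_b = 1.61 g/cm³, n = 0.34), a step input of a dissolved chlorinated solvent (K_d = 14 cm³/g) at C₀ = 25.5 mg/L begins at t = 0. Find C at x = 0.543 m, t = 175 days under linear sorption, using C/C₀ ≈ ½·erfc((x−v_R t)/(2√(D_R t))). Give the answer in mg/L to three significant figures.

3.34 mg/L

Retardation factor R = 1 + ρ_b·K_d/n = 1 + 1.61 × 14/0.34 = 67.29.
Sorption retards both mechanisms: v_R = v/R = 0.0009348 m/day, D_R = D/R = 0.0003269 m²/day.
v_R·t = 0.0009348 × 175 = 0.16359 m; 2√(D_R t) = 0.4784 m; argument = (0.543 − 0.16359)/0.4784 = 0.7931.
C = C₀ × ½·erfc(0.7931) = 25.5 × 0.1310 = 3.34 mg/L.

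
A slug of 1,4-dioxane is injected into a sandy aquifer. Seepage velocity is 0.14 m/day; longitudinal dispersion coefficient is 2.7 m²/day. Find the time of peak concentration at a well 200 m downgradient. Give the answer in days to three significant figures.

1300 days

For the 1D instantaneous-source solution, setting ∂C/∂t = 0 at fixed x gives v²t² + 2Dt − x² = 0, so t = (√(D² + v²x²) − D)/v².
√(D² + v²x²) = √(2.7² + 0.14² × 200²) = 28.13; v² = 0.0196.
t = (28.13 − 2.7)/0.0196 = 1300 days (vs. the pure-advection estimate x/v = 1430 d).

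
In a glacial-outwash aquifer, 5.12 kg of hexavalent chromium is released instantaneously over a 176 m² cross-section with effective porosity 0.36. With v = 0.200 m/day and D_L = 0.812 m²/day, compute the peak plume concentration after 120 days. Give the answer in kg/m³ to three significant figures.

The peak of an instantaneous 1D plume sits at x = vt; there the Gaussian factor is 1 and C_max = M/(n_e·A·√(4πDt)), where n_e·A is the pore area the mass is dissolved in.
√(4πDt) = √(4π × 0.812 × 120) = 34.99 m, so C_max = 5.12/(0.36 × 176 × 34.99) = 0.00231 kg/m³.

0.00231 kg/m³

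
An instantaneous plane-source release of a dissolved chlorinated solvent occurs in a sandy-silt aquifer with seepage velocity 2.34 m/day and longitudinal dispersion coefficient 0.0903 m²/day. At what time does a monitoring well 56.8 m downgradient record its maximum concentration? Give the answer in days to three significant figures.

24.3 days

For the 1D instantaneous-source solution, setting ∂C/∂t = 0 at fixed x gives v²t² + 2Dt − x² = 0, so t = (√(D² + v²x²) − D)/v².
√(D² + v²x²) = √(0.0903² + 2.34² × 56.8²) = 132.9; v² = 5.4756.
t = (132.9 − 0.0903)/5.4756 = 24.3 days (vs. the pure-advection estimate x/v = 24.3 d).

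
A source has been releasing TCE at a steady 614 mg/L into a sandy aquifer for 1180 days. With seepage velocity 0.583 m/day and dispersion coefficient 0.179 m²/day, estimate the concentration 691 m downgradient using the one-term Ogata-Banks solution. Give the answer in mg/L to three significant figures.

For a continuous step input, C/C₀ ≈ ½·erfc((x−vt)/(2√(Dt))).
vt = 0.583 × 1180 = 687.94 m and 2√(Dt) = 2√(0.179 × 1180) = 29.07 m.
Argument (x−vt)/(2√(Dt)) = (691 − 687.94)/29.07 = 0.1053; ½·erfc(0.1053) = 0.4408.
C = 614 × 0.4408 = 271 mg/L.

271 mg/L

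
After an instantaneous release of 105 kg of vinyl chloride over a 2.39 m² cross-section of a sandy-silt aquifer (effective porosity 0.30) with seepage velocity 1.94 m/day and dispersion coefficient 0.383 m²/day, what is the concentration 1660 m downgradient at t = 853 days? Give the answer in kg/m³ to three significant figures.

For an instantaneous plane source, C(x,t) = M/(n_e·A·√(4πDt)) · exp(−(x−vt)²/(4Dt)), with n_e·A the pore (flow) area.
Plume center vt = 1.94 × 853 = 1654.82 m, so the well at 1660 m is 5.18 m downgradient of the peak.
√(4πDt) = 64.07 m, giving peak height M/(n_e·A·√(4πDt)) = 105/(0.30 × 2.39 × 64.07) = 2.286 kg/m³.
(x−vt)²/(4Dt) = (5.18)²/(4 × 0.383 × 853) = 0.02053; exp(−0.02053) = 0.9797.
C = 2.286 × 0.9797 = 2.24 kg/m³.

2.24 kg/m³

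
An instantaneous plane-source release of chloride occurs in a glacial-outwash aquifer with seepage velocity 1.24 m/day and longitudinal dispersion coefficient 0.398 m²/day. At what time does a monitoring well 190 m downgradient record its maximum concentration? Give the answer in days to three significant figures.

For the 1D instantaneous-source solution, setting ∂C/∂t = 0 at fixed x gives v²t² + 2Dt − x² = 0, so t = (√(D² + v²x²) − D)/v².
√(D² + v²x²) = √(0.398² + 1.24² × 190²) = 235.6; v² = 1.5376.
t = (235.6 − 0.398)/1.5376 = 153 days (vs. the pure-advection estimate x/v = 153 d).

153 days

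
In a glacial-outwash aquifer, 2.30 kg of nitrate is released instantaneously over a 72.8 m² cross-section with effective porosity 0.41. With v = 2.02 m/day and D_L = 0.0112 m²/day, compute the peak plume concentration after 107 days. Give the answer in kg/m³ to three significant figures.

The peak of an instantaneous 1D plume sits at x = vt; there the Gaussian factor is 1 and C_max = M/(n_e·A·√(4πDt)), where n_e·A is the pore area the mass is dissolved in.
√(4πDt) = √(4π × 0.0112 × 107) = 3.881 m, so C_max = 2.30/(0.41 × 72.8 × 3.881) = 0.0199 kg/m³.

0.0199 kg/m³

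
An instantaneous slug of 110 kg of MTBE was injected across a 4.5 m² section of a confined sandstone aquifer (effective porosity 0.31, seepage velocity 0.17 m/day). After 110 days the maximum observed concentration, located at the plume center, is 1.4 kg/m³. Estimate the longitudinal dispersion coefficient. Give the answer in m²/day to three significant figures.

At the plume center C_max = M/(n_e·A·√(4πDt)), so D = M²/(4πt·(n_e·A·C_max)²).
n_e·A·C_max = 0.31 × 4.5 × 1.4 = 1.953 kg/m.
D = 110²/(4π × 110 × 1.953²) = 2.29 m²/day.

2.29 m²/day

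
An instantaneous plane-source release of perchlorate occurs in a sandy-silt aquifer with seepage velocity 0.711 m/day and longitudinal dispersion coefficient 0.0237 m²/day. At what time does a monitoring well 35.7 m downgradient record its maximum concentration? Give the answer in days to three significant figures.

For the 1D instantaneous-source solution, setting ∂C/∂t = 0 at fixed x gives v²t² + 2Dt − x² = 0, so t = (√(D² + v²x²) − D)/v².
√(D² + v²x²) = √(0.0237² + 0.711² × 35.7²) = 25.38; v² = 0.505521.
t = (25.38 − 0.0237)/0.505521 = 50.2 days (vs. the pure-advection estimate x/v = 50.2 d).

50.2 days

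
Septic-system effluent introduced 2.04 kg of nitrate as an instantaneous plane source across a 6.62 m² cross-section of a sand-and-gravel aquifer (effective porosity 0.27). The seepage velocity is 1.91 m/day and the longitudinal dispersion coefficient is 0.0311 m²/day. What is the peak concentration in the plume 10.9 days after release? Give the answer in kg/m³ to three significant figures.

0.553 kg/m³

The peak of an instantaneous 1D plume sits at x = vt; there the Gaussian factor is 1 and C_max = M/(n_e·A·√(4πDt)), where n_e·A is the pore area the mass is dissolved in.
√(4πDt) = √(4π × 0.0311 × 10.9) = 2.064 m, so C_max = 2.04/(0.27 × 6.62 × 2.064) = 0.553 kg/m³.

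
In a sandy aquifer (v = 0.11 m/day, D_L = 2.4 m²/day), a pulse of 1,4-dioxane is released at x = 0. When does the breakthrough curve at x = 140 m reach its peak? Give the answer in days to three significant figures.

For the 1D instantaneous-source solution, setting ∂C/∂t = 0 at fixed x gives v²t² + 2Dt − x² = 0, so t = (√(D² + v²x²) − D)/v².
√(D² + v²x²) = √(2.4² + 0.11² × 140²) = 15.59; v² = 0.0121.
t = (15.59 − 2.4)/0.0121 = 1090 days (vs. the pure-advection estimate x/v = 1270 d).

1090 days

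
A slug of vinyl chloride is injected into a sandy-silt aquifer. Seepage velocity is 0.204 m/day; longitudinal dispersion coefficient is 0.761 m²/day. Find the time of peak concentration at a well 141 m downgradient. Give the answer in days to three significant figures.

673 days

For the 1D instantaneous-source solution, setting ∂C/∂t = 0 at fixed x gives v²t² + 2Dt − x² = 0, so t = (√(D² + v²x²) − D)/v².
√(D² + v²x²) = √(0.761² + 0.204² × 141²) = 28.77; v² = 0.041616.
t = (28.77 − 0.761)/0.041616 = 673 days (vs. the pure-advection estimate x/v = 691 d).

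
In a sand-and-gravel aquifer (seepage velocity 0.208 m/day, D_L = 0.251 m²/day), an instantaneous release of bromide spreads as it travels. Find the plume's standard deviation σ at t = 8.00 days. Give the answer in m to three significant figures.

2.00 m

Dispersive spreading gives a Gaussian with σ² = 2Dt; advection only shifts the center.
σ = √(2 × 0.251 × 8.00) = 2.00 m.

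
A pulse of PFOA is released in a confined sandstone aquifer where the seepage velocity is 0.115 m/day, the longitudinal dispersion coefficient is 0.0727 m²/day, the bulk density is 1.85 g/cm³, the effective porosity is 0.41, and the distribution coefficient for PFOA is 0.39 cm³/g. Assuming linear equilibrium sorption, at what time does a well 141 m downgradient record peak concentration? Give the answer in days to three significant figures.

3370 days

Retardation factor R = 1 + ρ_b·K_d/n = 1 + 1.85 × 0.39/0.41 = 2.760.
Sorption retards both mechanisms: v_R = v/R = 0.04167 m/day, D_R = D/R = 0.02634 m²/day.
Peak time from v_R²t² + 2D_R t − x² = 0: t = (√(D_R² + v_R²x²) − D_R)/v_R².
√(D_R² + v_R²x²) = √(0.02634² + 0.04167² × 141²) = 5.876; v_R² = 0.001736.
t = (5.876 − 0.02634)/0.001736 = 3370 days.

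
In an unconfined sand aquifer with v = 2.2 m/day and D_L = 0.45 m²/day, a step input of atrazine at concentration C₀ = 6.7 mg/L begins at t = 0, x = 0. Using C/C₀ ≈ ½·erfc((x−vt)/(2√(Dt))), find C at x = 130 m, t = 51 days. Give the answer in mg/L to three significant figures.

For a continuous step input, C/C₀ ≈ ½·erfc((x−vt)/(2√(Dt))).
vt = 2.2 × 51 = 112.2 m and 2√(Dt) = 2√(0.45 × 51) = 9.581 m.
Argument (x−vt)/(2√(Dt)) = (130 − 112.2)/9.581 = 1.858; ½·erfc(1.858) = 0.004299.
C = 6.7 × 0.004299 = 0.0288 mg/L.

0.0288 mg/L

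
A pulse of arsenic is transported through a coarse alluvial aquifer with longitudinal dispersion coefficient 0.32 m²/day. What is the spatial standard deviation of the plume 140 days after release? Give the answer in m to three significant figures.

Dispersive spreading gives a Gaussian with σ² = 2Dt; advection only shifts the center.
σ = √(2 × 0.32 × 140) = 9.47 m.

9.47 m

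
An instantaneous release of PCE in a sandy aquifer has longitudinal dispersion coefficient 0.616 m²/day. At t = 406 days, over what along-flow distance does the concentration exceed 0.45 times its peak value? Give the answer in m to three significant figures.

The plume is Gaussian with σ = √(2Dt) = √(2 × 0.616 × 406) = 22.36 m.
C/C_peak = exp(−Δx²/(2σ²)) = 0.45 ⇒ Δx = σ·√(−2 ln 0.45) = 22.36 × 1.264 = 28.26 m.
Width = 2Δx = 56.5 m.

56.5 m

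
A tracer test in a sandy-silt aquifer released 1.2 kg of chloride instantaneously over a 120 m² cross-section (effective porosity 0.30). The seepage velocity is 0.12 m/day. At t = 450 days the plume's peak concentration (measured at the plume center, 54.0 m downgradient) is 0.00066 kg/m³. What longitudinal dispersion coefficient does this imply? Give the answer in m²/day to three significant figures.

0.451 m²/day

At the plume center C_max = M/(n_e·A·√(4πDt)), so D = M²/(4πt·(n_e·A·C_max)²).
n_e·A·C_max = 0.30 × 120 × 0.00066 = 0.02376 kg/m.
D = 1.2²/(4π × 450 × 0.02376²) = 0.451 m²/day.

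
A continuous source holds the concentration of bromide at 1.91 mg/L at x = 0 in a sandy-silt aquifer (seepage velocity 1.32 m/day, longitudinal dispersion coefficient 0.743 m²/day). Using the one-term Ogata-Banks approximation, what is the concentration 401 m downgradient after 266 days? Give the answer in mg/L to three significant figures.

0.0116 mg/L

For a continuous step input, C/C₀ ≈ ½·erfc((x−vt)/(2√(Dt))).
vt = 1.32 × 266 = 351.12 m and 2√(Dt) = 2√(0.743 × 266) = 28.12 m.
Argument (x−vt)/(2√(Dt)) = (401 − 351.12)/28.12 = 1.774; ½·erfc(1.774) = 0.006057.
C = 1.91 × 0.006057 = 0.0116 mg/L.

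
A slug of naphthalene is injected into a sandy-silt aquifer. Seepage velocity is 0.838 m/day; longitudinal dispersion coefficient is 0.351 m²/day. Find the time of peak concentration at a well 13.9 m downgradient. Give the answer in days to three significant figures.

For the 1D instantaneous-source solution, setting ∂C/∂t = 0 at fixed x gives v²t² + 2Dt − x² = 0, so t = (√(D² + v²x²) − D)/v².
√(D² + v²x²) = √(0.351² + 0.838² × 13.9²) = 11.65; v² = 0.702244.
t = (11.65 − 0.351)/0.702244 = 16.1 days (vs. the pure-advection estimate x/v = 16.6 d).

16.1 days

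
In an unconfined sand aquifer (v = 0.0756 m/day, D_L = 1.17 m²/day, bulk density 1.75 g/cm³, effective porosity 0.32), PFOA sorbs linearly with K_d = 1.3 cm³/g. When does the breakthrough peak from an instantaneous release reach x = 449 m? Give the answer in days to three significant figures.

Retardation factor R = 1 + ρ_b·K_d/n = 1 + 1.75 × 1.3/0.32 = 8.109.
Sorption retards both mechanisms: v_R = v/R = 0.009323 m/day, D_R = D/R = 0.1443 m²/day.
Peak time from v_R²t² + 2D_R t − x² = 0: t = (√(D_R² + v_R²x²) − D_R)/v_R².
√(D_R² + v_R²x²) = √(0.1443² + 0.009323² × 449²) = 4.189; v_R² = 8.692e-05.
t = (4.189 − 0.1443)/8.692e-05 = 46500 days.

46500 days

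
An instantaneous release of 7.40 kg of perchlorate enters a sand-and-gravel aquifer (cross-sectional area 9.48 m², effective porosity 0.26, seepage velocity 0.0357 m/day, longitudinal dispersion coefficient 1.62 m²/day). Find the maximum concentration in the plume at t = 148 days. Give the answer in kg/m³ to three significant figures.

The peak of an instantaneous 1D plume sits at x = vt; there the Gaussian factor is 1 and C_max = M/(n_e·A·√(4πDt)), where n_e·A is the pore area the mass is dissolved in.
√(4πDt) = √(4π × 1.62 × 148) = 54.89 m, so C_max = 7.40/(0.26 × 9.48 × 54.89) = 0.0547 kg/m³.

0.0547 kg/m³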